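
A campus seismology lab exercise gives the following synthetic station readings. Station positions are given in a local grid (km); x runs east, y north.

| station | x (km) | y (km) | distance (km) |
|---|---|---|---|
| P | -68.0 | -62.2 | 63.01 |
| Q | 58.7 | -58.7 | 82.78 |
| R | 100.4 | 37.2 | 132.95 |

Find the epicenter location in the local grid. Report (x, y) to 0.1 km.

(-17.0, -25.2)

Circle about each station: (x + 68.0)² + (y + 62.2)² = 63.01²; (x − 58.7)² + (y + 58.7)² = 82.78²; (x − 100.4)² + (y − 37.2)² = 132.95².
Subtracting pairs of circle equations eliminates x²+y² and gives linear equations (the radical axes):
253.4 x + 7.0 y = -4483.73
336.8 x + 198.8 y = -10734.28
Solving the 2×2 system: x ≈ -17.0, y ≈ -25.2 km.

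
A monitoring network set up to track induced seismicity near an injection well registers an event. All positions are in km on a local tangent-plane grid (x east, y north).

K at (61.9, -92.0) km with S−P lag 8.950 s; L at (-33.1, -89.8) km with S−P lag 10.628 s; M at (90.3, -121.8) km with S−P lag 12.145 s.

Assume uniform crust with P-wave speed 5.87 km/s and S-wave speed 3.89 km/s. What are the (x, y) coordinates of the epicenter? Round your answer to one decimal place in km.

x ≈ 39.7 km, y ≈ 8.8 km

Distance from S−P lag: d = Δt · v_P v_S / (v_P − v_S) = Δt · (5.87·3.89)/(5.87−3.89) ≈ 11.5325·Δt.
So d_K = 103.22, d_L = 122.57, d_M = 140.06 km.
Circle about each station: (x − 61.9)² + (y + 92.0)² = 103.22²; (x + 33.1)² + (y + 89.8)² = 122.57²; (x − 90.3)² + (y + 121.8)² = 140.06².
Subtracting pairs of circle equations eliminates x²+y² and gives linear equations (the radical axes):
-190.0 x + 4.4 y = -7505.00
56.8 x − 59.6 y = 1731.28
Solving the 2×2 system: x ≈ 39.7, y ≈ 8.8 km.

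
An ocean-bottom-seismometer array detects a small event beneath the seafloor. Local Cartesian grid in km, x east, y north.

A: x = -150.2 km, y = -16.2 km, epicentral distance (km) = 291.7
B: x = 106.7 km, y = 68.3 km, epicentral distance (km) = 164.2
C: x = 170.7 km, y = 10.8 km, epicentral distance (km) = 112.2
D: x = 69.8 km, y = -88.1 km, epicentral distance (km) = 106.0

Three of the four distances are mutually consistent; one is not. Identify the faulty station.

Solve using three stations at a time. Using A, B, C (subtract circle equations pairwise → linear system) gives (x, y) ≈ (130.9, -94.1).
Distances from that point to each station vs reported:
  A: calculated 291.7 vs reported 291.7 → residual 0.0 km
  B: calculated 164.2 vs reported 164.2 → residual 0.0 km
  C: calculated 112.2 vs reported 112.2 → residual 0.0 km
  D: calculated 61.4 vs reported 106.0 → residual 44.6 km
A, B, C are mutually consistent (residuals ≈ 0); D is off by 44.6 km.

D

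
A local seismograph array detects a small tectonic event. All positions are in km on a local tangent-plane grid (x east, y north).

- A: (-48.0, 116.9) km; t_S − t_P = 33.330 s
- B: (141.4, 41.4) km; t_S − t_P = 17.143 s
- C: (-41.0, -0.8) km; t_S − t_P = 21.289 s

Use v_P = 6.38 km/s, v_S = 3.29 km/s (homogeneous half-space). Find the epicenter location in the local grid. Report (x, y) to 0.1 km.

Distance from S−P lag: d = Δt · v_P v_S / (v_P − v_S) = Δt · (6.38·3.29)/(6.38−3.29) ≈ 6.7929·Δt.
So d_A = 226.41, d_B = 116.45, d_C = 144.62 km.
Circle about each station: (x + 48.0)² + (y − 116.9)² = 226.41²; (x − 141.4)² + (y − 41.4)² = 116.45²; (x + 41.0)² + (y + 0.8)² = 144.62².
Subtracting the A equation from the B and C equations removes the quadratic terms:
378.8 x − 151.0 y = 43439.20
14.0 x − 235.4 y = 16058.57
Solving the 2×2 system: x ≈ 89.6, y ≈ -62.9 km.

x ≈ 89.6 km, y ≈ -62.9 km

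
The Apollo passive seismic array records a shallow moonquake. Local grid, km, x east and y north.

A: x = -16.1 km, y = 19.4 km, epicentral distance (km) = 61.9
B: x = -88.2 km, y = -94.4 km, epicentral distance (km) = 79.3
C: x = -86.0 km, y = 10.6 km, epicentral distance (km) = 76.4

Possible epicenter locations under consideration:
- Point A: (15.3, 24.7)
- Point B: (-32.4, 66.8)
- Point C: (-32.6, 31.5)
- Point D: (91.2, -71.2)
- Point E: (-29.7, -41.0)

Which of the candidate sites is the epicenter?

For each candidate, compare |candidate − station| to the reported distance:
Point A: residuals A 30.1, B 78.5, C 25.9 → max 78.5 km
Point B: residuals A 11.8, B 91.3, C 1.3 → max 91.3 km
Point C: residuals A 41.4, B 58.3, C 19.1 → max 58.3 km
Point D: residuals A 78.5, B 101.6, C 118.8 → max 118.8 km
Point E: residuals A 0.0, B 0.1, C 0.0 → max 0.1 km
Only Point E has all residuals ≈ 0.

Point E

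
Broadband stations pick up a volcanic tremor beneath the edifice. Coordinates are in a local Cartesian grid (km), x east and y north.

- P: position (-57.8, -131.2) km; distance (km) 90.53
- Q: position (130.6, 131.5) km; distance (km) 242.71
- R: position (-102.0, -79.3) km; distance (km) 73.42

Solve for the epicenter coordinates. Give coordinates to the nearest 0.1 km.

Circle about each station: (x + 57.8)² + (y + 131.2)² = 90.53²; (x − 130.6)² + (y − 131.5)² = 242.71²; (x + 102.0)² + (y + 79.3)² = 73.42².
Subtracting the P equation from the Q and R equations removes the quadratic terms:
376.8 x + 525.4 y = -36918.13
-88.4 x + 103.8 y = -1056.61
Solving the 2×2 system: x ≈ -38.3, y ≈ -42.8 km.

(-38.3, -42.8)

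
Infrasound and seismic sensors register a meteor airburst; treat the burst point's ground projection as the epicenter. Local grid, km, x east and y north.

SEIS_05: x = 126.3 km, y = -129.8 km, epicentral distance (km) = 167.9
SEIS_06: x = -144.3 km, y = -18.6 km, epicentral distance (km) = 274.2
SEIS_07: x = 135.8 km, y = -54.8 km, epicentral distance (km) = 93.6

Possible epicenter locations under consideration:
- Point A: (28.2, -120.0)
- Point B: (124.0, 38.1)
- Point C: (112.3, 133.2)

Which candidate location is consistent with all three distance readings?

Point B

For each candidate, compare |candidate − station| to the reported distance:
Point A: residuals SEIS_05 69.3, SEIS_06 74.1, SEIS_07 32.2 → max 74.1 km
Point B: residuals SEIS_05 0.0, SEIS_06 0.0, SEIS_07 0.0 → max 0.0 km
Point C: residuals SEIS_05 95.5, SEIS_06 23.9, SEIS_07 95.9 → max 95.9 km
Only Point B has all residuals ≈ 0.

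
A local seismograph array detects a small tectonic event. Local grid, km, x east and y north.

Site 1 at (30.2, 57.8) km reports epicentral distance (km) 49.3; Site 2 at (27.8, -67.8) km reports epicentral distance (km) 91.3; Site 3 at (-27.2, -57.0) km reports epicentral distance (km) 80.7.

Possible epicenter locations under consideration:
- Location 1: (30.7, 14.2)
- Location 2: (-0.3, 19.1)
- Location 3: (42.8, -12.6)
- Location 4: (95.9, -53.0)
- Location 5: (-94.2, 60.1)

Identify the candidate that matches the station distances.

Location 2

For each candidate, compare |candidate − station| to the reported distance:
Location 1: residuals Site 1 5.7, Site 2 9.2, Site 3 11.1 → max 11.1 km
Location 2: residuals Site 1 0.0, Site 2 0.0, Site 3 0.0 → max 0.0 km
Location 3: residuals Site 1 22.2, Site 2 34.1, Site 3 2.2 → max 34.1 km
Location 4: residuals Site 1 79.5, Site 2 21.6, Site 3 42.5 → max 79.5 km
Location 5: residuals Site 1 75.1, Site 2 85.5, Site 3 54.2 → max 85.5 km
Only Location 2 has all residuals ≈ 0.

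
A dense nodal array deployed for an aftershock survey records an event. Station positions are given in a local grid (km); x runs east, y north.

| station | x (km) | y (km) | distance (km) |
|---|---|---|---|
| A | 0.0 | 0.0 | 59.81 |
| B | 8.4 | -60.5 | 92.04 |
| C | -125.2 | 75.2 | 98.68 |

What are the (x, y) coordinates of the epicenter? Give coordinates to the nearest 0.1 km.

x ≈ -59.8 km, y ≈ 1.3 km

Circle about each station: x² + y² = 59.81²; (x − 8.4)² + (y + 60.5)² = 92.04²; (x + 125.2)² + (y − 75.2)² = 98.68².
Subtracting the A equation from the B and C equations removes the quadratic terms:
16.8 x − 121.0 y = -1163.32
-250.4 x + 150.4 y = 15169.57
Solving the 2×2 system: x ≈ -59.8, y ≈ 1.3 km.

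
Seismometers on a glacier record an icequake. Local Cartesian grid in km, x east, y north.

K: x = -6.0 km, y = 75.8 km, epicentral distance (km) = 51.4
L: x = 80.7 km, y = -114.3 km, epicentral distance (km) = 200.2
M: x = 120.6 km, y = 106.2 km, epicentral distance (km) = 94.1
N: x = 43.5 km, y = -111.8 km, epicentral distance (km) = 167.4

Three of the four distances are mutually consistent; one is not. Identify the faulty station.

L

Solve using three stations at a time. Using K, M, N (subtract circle equations pairwise → linear system) gives (x, y) ≈ (41.3, 55.6).
Distances from that point to each station vs reported:
  K: calculated 51.4 vs reported 51.4 → residual 0.0 km
  L: calculated 174.4 vs reported 200.2 → residual 25.8 km
  M: calculated 94.1 vs reported 94.1 → residual 0.0 km
  N: calculated 167.4 vs reported 167.4 → residual 0.0 km
K, M, N are mutually consistent (residuals ≈ 0); L is off by 25.8 km.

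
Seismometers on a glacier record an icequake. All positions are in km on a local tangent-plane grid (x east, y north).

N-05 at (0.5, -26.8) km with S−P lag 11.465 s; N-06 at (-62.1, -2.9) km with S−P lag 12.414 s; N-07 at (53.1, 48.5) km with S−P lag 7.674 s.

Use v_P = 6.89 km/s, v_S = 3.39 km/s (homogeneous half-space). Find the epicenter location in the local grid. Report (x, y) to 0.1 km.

x ≈ 1.9 km, y ≈ 49.7 km

Distance from S−P lag: d = Δt · v_P v_S / (v_P − v_S) = Δt · (6.89·3.39)/(6.89−3.39) ≈ 6.6735·Δt.
So d_N-05 = 76.51, d_N-06 = 82.84, d_N-07 = 51.21 km.
Circle about each station: (x − 0.5)² + (y + 26.8)² = 76.51²; (x + 62.1)² + (y + 2.9)² = 82.84²; (x − 53.1)² + (y − 48.5)² = 51.21².
Subtracting pairs of circle equations eliminates x²+y² and gives linear equations (the radical axes):
-125.2 x + 47.8 y = 2137.64
105.2 x + 150.6 y = 7684.69
Solving the 2×2 system: x ≈ 1.9, y ≈ 49.7 km.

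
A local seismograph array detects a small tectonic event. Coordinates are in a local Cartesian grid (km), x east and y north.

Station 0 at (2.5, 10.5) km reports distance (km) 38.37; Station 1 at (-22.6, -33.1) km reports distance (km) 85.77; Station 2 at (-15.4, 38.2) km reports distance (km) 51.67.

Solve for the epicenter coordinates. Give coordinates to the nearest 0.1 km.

(35.6, 29.9)

Circle about each station: (x − 2.5)² + (y − 10.5)² = 38.37²; (x + 22.6)² + (y + 33.1)² = 85.77²; (x + 15.4)² + (y − 38.2)² = 51.67².
Subtracting pairs of circle equations eliminates x²+y² and gives linear equations (the radical axes):
-50.2 x − 87.2 y = -4394.37
-35.8 x + 55.4 y = 382.37
Solving the 2×2 system: x ≈ 35.6, y ≈ 29.9 km.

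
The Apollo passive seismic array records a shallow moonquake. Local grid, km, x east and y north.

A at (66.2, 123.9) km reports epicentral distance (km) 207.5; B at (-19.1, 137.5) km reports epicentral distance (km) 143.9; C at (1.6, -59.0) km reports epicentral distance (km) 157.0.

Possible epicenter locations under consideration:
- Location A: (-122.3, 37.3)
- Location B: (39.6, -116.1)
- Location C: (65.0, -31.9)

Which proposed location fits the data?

Location A

For each candidate, compare |candidate − station| to the reported distance:
Location A: residuals A 0.1, B 0.1, C 0.1 → max 0.1 km
Location B: residuals A 34.0, B 116.4, C 88.4 → max 116.4 km
Location C: residuals A 51.7, B 45.2, C 88.1 → max 88.1 km
Only Location A has all residuals ≈ 0.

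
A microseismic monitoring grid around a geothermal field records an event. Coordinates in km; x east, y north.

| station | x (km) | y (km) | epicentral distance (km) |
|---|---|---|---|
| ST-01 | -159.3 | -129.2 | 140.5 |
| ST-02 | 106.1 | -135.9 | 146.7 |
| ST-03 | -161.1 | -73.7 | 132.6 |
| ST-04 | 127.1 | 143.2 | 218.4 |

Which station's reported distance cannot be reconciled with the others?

ST-04

Solve using three stations at a time. Using ST-01, ST-02, ST-03 (subtract circle equations pairwise → linear system) gives (x, y) ≈ (-28.6, -77.7).
Distances from that point to each station vs reported:
  ST-01: calculated 140.5 vs reported 140.5 → residual 0.0 km
  ST-02: calculated 146.7 vs reported 146.7 → residual 0.0 km
  ST-03: calculated 132.6 vs reported 132.6 → residual 0.0 km
  ST-04: calculated 270.3 vs reported 218.4 → residual 51.9 km
ST-01, ST-02, ST-03 are mutually consistent (residuals ≈ 0); ST-04 is off by 51.9 km.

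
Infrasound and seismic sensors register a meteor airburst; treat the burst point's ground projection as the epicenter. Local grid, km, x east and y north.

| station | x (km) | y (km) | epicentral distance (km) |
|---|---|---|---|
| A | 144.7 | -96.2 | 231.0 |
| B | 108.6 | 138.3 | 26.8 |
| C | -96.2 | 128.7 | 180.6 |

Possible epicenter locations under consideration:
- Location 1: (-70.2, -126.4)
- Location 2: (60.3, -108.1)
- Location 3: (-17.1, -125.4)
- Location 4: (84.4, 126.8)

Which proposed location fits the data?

Location 4

For each candidate, compare |candidate − station| to the reported distance:
Location 1: residuals A 14.0, B 292.6, C 75.8 → max 292.6 km
Location 2: residuals A 145.8, B 224.3, C 103.2 → max 224.3 km
Location 3: residuals A 66.6, B 265.3, C 85.5 → max 265.3 km
Location 4: residuals A 0.0, B 0.0, C 0.0 → max 0.0 km
Only Location 4 has all residuals ≈ 0.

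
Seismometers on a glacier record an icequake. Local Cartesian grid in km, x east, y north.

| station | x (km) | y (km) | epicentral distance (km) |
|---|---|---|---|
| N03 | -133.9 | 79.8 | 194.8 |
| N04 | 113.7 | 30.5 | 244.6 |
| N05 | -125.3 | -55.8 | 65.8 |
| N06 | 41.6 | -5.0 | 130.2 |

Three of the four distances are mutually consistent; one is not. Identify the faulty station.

N06

Solve using three stations at a time. Using N03, N04, N05 (subtract circle equations pairwise → linear system) gives (x, y) ≈ (-87.0, -109.3).
Distances from that point to each station vs reported:
  N03: calculated 194.8 vs reported 194.8 → residual 0.0 km
  N04: calculated 244.6 vs reported 244.6 → residual 0.0 km
  N05: calculated 65.7 vs reported 65.8 → residual 0.1 km
  N06: calculated 165.6 vs reported 130.2 → residual 35.4 km
N03, N04, N05 are mutually consistent (residuals ≈ 0); N06 is off by 35.4 km.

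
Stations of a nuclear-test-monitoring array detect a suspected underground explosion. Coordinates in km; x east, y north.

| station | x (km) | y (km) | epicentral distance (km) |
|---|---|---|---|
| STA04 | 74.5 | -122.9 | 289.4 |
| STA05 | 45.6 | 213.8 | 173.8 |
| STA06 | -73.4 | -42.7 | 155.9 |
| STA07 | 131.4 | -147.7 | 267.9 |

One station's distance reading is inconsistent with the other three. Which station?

STA07

Solve using three stations at a time. Using STA04, STA05, STA06 (subtract circle equations pairwise → linear system) gives (x, y) ≈ (-95.0, 111.7).
Distances from that point to each station vs reported:
  STA04: calculated 289.4 vs reported 289.4 → residual 0.0 km
  STA05: calculated 173.8 vs reported 173.8 → residual 0.0 km
  STA06: calculated 155.9 vs reported 155.9 → residual 0.0 km
  STA07: calculated 344.3 vs reported 267.9 → residual 76.4 km
STA04, STA05, STA06 are mutually consistent (residuals ≈ 0); STA07 is off by 76.4 km.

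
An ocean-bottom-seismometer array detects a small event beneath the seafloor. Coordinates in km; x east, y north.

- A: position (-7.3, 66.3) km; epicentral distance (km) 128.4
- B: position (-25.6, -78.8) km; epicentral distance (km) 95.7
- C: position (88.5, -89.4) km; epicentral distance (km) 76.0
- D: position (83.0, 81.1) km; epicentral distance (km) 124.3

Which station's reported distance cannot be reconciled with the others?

C

Solve using three stations at a time. Using A, B, D (subtract circle equations pairwise → linear system) gives (x, y) ≈ (62.5, -41.5).
Distances from that point to each station vs reported:
  A: calculated 128.4 vs reported 128.4 → residual 0.0 km
  B: calculated 95.7 vs reported 95.7 → residual 0.0 km
  C: calculated 54.6 vs reported 76.0 → residual 21.4 km
  D: calculated 124.3 vs reported 124.3 → residual 0.0 km
A, B, D are mutually consistent (residuals ≈ 0); C is off by 21.4 km.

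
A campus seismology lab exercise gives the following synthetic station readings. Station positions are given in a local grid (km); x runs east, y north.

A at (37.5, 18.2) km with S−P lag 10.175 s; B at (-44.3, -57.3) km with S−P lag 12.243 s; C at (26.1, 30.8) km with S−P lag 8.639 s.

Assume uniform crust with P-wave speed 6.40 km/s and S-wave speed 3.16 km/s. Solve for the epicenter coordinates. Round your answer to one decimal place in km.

Distance from S−P lag: d = Δt · v_P v_S / (v_P − v_S) = Δt · (6.40·3.16)/(6.40−3.16) ≈ 6.2420·Δt.
So d_A = 63.51, d_B = 76.42, d_C = 53.92 km.
Circle about each station: (x − 37.5)² + (y − 18.2)² = 63.51²; (x + 44.3)² + (y + 57.3)² = 76.42²; (x − 26.1)² + (y − 30.8)² = 53.92².
Subtracting the A equation from the B and C equations removes the quadratic terms:
-163.6 x − 151.0 y = 1701.79
-22.8 x + 25.2 y = 1018.51
Solving the 2×2 system: x ≈ -26.0, y ≈ 16.9 km.

-26.0 km east, 16.9 km north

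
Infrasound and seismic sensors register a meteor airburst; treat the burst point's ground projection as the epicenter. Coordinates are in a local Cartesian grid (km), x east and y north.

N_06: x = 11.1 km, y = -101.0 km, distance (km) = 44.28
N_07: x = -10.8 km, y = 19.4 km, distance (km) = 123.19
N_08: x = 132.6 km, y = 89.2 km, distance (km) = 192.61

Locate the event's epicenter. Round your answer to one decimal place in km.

Circle about each station: (x − 11.1)² + (y + 101.0)² = 44.28²; (x + 10.8)² + (y − 19.4)² = 123.19²; (x − 132.6)² + (y − 89.2)² = 192.61².
Subtracting pairs of circle equations eliminates x²+y² and gives linear equations (the radical axes):
-43.8 x + 240.8 y = -23046.27
243.0 x + 380.4 y = -19922.70
Solving the 2×2 system: x ≈ 52.8, y ≈ -86.1 km.
Check against N_06 (with the unrounded x, y): √((x − 11.1)²+(y + 101.0)²) = 44.28 ≈ 44.28 km. ✓

x ≈ 52.8 km, y ≈ -86.1 km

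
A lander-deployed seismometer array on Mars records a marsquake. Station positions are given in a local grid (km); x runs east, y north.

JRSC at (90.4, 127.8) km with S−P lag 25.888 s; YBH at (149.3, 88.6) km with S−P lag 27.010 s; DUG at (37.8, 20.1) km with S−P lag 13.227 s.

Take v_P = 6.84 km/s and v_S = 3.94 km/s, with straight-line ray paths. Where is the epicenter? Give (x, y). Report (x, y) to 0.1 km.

(-43.6, -72.0)

Distance from S−P lag: d = Δt · v_P v_S / (v_P − v_S) = Δt · (6.84·3.94)/(6.84−3.94) ≈ 9.2930·Δt.
So d_JRSC = 240.58, d_YBH = 251.00, d_DUG = 122.92 km.
Circle about each station: (x − 90.4)² + (y − 127.8)² = 240.58²; (x − 149.3)² + (y − 88.6)² = 251.00²; (x − 37.8)² + (y − 20.1)² = 122.92².
Subtracting pairs of circle equations eliminates x²+y² and gives linear equations (the radical axes):
117.8 x − 78.4 y = 513.19
-105.2 x − 215.4 y = 20097.26
Solving the 2×2 system: x ≈ -43.6, y ≈ -72.0 km.
Check against JRSC (with the unrounded x, y): √((x − 90.4)²+(y − 127.8)²) = 240.58 ≈ 240.58 km. ✓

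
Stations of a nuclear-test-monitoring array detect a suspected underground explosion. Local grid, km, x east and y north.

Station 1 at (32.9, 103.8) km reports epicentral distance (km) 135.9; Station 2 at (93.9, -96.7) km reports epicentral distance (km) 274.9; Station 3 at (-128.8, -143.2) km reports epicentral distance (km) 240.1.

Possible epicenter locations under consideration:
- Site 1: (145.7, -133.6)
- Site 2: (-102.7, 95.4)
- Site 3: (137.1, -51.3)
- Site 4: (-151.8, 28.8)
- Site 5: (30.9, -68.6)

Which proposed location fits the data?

Site 2

For each candidate, compare |candidate − station| to the reported distance:
Site 1: residuals Station 1 126.9, Station 2 211.3, Station 3 34.6 → max 211.3 km
Site 2: residuals Station 1 0.0, Station 2 0.0, Station 3 0.1 → max 0.1 km
Site 3: residuals Station 1 51.0, Station 2 212.2, Station 3 41.2 → max 212.2 km
Site 4: residuals Station 1 63.4, Station 2 1.0, Station 3 66.6 → max 66.6 km
Site 5: residuals Station 1 36.5, Station 2 205.9, Station 3 63.8 → max 205.9 km
Only Site 2 has all residuals ≈ 0.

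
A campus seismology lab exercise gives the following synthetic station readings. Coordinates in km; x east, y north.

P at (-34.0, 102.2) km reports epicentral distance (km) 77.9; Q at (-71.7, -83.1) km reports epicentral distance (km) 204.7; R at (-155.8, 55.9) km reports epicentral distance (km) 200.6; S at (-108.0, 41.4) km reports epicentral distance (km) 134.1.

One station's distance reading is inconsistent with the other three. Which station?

Solve using three stations at a time. Using P, Q, R (subtract circle equations pairwise → linear system) gives (x, y) ≈ (42.4, 86.9).
Distances from that point to each station vs reported:
  P: calculated 77.9 vs reported 77.9 → residual 0.0 km
  Q: calculated 204.7 vs reported 204.7 → residual 0.0 km
  R: calculated 200.6 vs reported 200.6 → residual 0.0 km
  S: calculated 157.1 vs reported 134.1 → residual 23.0 km
P, Q, R are mutually consistent (residuals ≈ 0); S is off by 23.0 km.

S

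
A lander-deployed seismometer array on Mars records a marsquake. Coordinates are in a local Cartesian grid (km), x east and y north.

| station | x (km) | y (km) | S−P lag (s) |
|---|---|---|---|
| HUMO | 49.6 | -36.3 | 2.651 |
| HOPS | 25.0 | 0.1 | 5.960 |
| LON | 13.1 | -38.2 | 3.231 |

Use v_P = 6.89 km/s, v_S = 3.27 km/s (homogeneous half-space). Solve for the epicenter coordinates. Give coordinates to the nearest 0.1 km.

33.1 km east, -36.1 km north

Distance from S−P lag: d = Δt · v_P v_S / (v_P − v_S) = Δt · (6.89·3.27)/(6.89−3.27) ≈ 6.2238·Δt.
So d_HUMO = 16.50, d_HOPS = 37.09, d_LON = 20.11 km.
Circle about each station: (x − 49.6)² + (y + 36.3)² = 16.50²; (x − 25.0)² + (y − 0.1)² = 37.09²; (x − 13.1)² + (y + 38.2)² = 20.11².
Subtracting pairs of circle equations eliminates x²+y² and gives linear equations (the radical axes):
-49.2 x + 72.8 y = -4256.26
-73.0 x − 3.8 y = -2279.16
Solving the 2×2 system: x ≈ 33.1, y ≈ -36.1 km.
Check against HUMO (with the unrounded x, y): √((x − 49.6)²+(y + 36.3)²) = 16.50 ≈ 16.50 km. ✓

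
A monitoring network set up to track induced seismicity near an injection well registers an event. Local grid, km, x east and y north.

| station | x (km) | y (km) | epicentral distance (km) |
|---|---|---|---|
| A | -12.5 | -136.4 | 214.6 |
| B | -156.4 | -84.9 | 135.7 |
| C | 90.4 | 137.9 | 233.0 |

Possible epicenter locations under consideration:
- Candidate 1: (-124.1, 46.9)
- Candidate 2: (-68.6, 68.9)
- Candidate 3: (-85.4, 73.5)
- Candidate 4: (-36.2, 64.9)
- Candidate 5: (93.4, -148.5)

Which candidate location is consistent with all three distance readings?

For each candidate, compare |candidate − station| to the reported distance:
Candidate 1: residuals A 0.0, B 0.0, C 0.0 → max 0.0 km
Candidate 2: residuals A 1.8, B 41.4, C 59.7 → max 59.7 km
Candidate 3: residuals A 7.6, B 37.9, C 45.8 → max 45.8 km
Candidate 4: residuals A 11.9, B 56.4, C 86.9 → max 86.9 km
Candidate 5: residuals A 108.0, B 122.1, C 53.4 → max 122.1 km
Only Candidate 1 has all residuals ≈ 0.

Candidate 1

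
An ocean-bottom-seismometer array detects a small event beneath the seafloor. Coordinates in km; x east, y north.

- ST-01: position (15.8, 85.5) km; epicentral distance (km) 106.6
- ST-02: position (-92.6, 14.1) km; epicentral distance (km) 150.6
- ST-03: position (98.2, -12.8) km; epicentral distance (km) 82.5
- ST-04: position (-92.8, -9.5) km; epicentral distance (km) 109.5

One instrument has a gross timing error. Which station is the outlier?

ST-02

Solve using three stations at a time. Using ST-01, ST-03, ST-04 (subtract circle equations pairwise → linear system) gives (x, y) ≈ (16.1, -21.1).
Distances from that point to each station vs reported:
  ST-01: calculated 106.6 vs reported 106.6 → residual 0.0 km
  ST-02: calculated 114.3 vs reported 150.6 → residual 36.3 km
  ST-03: calculated 82.5 vs reported 82.5 → residual 0.0 km
  ST-04: calculated 109.5 vs reported 109.5 → residual 0.0 km
ST-01, ST-03, ST-04 are mutually consistent (residuals ≈ 0); ST-02 is off by 36.3 km.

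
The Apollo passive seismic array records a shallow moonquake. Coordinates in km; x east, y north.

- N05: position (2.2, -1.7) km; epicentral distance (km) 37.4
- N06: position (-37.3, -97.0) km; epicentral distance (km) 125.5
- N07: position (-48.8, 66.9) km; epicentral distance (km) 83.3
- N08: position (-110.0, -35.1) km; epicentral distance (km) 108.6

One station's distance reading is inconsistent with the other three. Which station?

N07

Solve using three stations at a time. Using N05, N06, N08 (subtract circle equations pairwise → linear system) gives (x, y) ≈ (-21.2, 27.5).
Distances from that point to each station vs reported:
  N05: calculated 37.4 vs reported 37.4 → residual 0.0 km
  N06: calculated 125.5 vs reported 125.5 → residual 0.0 km
  N07: calculated 48.1 vs reported 83.3 → residual 35.2 km
  N08: calculated 108.6 vs reported 108.6 → residual 0.0 km
N05, N06, N08 are mutually consistent (residuals ≈ 0); N07 is off by 35.2 km.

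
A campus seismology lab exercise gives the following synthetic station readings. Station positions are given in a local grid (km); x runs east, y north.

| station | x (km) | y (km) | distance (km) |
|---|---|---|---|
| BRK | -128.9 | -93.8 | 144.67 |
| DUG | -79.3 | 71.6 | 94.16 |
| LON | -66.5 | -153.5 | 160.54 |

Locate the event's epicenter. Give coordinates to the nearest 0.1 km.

Circle about each station: (x + 128.9)² + (y + 93.8)² = 144.67²; (x + 79.3)² + (y − 71.6)² = 94.16²; (x + 66.5)² + (y + 153.5)² = 160.54².
Subtracting the BRK equation from the DUG and LON equations removes the quadratic terms:
99.2 x + 330.8 y = -1935.30
124.8 x − 119.4 y = -2272.83
Solving the 2×2 system: x ≈ -18.5, y ≈ -0.3 km.

(-18.5, -0.3)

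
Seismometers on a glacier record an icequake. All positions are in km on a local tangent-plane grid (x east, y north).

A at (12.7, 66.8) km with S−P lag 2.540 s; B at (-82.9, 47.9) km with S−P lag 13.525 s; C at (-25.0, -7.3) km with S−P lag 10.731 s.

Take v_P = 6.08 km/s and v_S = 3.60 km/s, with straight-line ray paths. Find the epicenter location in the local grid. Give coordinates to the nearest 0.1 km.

Distance from S−P lag: d = Δt · v_P v_S / (v_P − v_S) = Δt · (6.08·3.60)/(6.08−3.60) ≈ 8.8258·Δt.
So d_A = 22.42, d_B = 119.37, d_C = 94.71 km.
Circle about each station: (x − 12.7)² + (y − 66.8)² = 22.42²; (x + 82.9)² + (y − 47.9)² = 119.37²; (x + 25.0)² + (y + 7.3)² = 94.71².
Subtracting the A equation from the B and C equations removes the quadratic terms:
-191.2 x − 37.8 y = -9203.25
-75.4 x − 148.2 y = -12412.57
Solving the 2×2 system: x ≈ 35.1, y ≈ 65.9 km.

x ≈ 35.1 km, y ≈ 65.9 km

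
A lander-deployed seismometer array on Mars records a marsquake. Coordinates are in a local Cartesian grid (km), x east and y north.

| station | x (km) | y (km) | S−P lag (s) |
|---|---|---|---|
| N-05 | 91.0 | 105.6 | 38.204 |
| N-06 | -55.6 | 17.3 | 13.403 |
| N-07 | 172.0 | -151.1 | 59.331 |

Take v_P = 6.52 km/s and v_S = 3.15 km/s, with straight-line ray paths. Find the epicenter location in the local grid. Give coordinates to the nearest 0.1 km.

-133.2 km east, 42.8 km north

Distance from S−P lag: d = Δt · v_P v_S / (v_P − v_S) = Δt · (6.52·3.15)/(6.52−3.15) ≈ 6.0944·Δt.
So d_N-05 = 232.83, d_N-06 = 81.68, d_N-07 = 361.58 km.
Circle about each station: (x − 91.0)² + (y − 105.6)² = 232.83²; (x + 55.6)² + (y − 17.3)² = 81.68²; (x − 172.0)² + (y + 151.1)² = 361.58².
Subtracting the N-05 equation from the N-06 and N-07 equations removes the quadratic terms:
-293.2 x − 176.6 y = 31496.48
162.0 x − 513.4 y = -43547.44
Solving the 2×2 system: x ≈ -133.2, y ≈ 42.8 km.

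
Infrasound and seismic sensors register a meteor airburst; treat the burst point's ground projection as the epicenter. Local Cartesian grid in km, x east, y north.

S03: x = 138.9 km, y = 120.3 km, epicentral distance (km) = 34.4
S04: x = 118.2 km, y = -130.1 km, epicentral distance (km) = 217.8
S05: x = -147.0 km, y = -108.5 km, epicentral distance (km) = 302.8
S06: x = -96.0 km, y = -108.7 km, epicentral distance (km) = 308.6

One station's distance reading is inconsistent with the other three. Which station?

S05

Solve using three stations at a time. Using S03, S04, S06 (subtract circle equations pairwise → linear system) gives (x, y) ≈ (143.2, 86.2).
Distances from that point to each station vs reported:
  S03: calculated 34.3 vs reported 34.4 → residual 0.1 km
  S04: calculated 217.8 vs reported 217.8 → residual 0.0 km
  S05: calculated 349.5 vs reported 302.8 → residual 46.7 km
  S06: calculated 308.6 vs reported 308.6 → residual 0.0 km
S03, S04, S06 are mutually consistent (residuals ≈ 0); S05 is off by 46.7 km.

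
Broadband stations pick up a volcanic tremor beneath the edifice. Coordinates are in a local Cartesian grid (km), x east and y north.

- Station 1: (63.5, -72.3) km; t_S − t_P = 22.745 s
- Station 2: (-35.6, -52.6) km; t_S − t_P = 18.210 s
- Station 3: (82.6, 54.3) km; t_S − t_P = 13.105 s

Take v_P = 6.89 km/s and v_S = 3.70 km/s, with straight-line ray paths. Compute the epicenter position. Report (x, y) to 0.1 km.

x ≈ -15.3 km, y ≈ 91.5 km

Distance from S−P lag: d = Δt · v_P v_S / (v_P − v_S) = Δt · (6.89·3.70)/(6.89−3.70) ≈ 7.9915·Δt.
So d_Station 1 = 181.77, d_Station 2 = 145.53, d_Station 3 = 104.73 km.
Circle about each station: (x − 63.5)² + (y + 72.3)² = 181.77²; (x + 35.6)² + (y + 52.6)² = 145.53²; (x − 82.6)² + (y − 54.3)² = 104.73².
Subtracting pairs of circle equations eliminates x²+y² and gives linear equations (the radical axes):
-198.2 x + 39.4 y = 6635.93
38.2 x + 253.2 y = 22583.67
Solving the 2×2 system: x ≈ -15.3, y ≈ 91.5 km.
Check against Station 1 (with the unrounded x, y): √((x − 63.5)²+(y + 72.3)²) = 181.77 ≈ 181.77 km. ✓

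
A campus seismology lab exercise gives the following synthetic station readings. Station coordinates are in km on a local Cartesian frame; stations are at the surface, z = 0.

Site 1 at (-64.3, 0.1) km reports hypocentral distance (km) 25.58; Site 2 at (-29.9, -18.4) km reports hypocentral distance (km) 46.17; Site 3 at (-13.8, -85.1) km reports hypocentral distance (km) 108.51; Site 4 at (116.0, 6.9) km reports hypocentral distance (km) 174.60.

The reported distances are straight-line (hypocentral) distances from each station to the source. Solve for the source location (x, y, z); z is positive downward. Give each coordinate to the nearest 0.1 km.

x ≈ -57.2 km, y ≈ 12.0 km, depth ≈ 21.5 km

Each station gives a sphere (x−x_i)² + (y−y_i)² + z² = d_i² (stations at z=0).
Subtracting the Site 1 sphere from Site 2 and Site 3: z² cancels, leaving linear equations in x and y:
68.8 x − 37.0 y = -4379.26
101.0 x − 170.4 y = -7822.13
Solving: x ≈ -57.197, y ≈ 12.002 km (keep extra digits for the depth step; rounded: -57.2, 12.0).
Then from the Site 1 sphere: z² = 25.58² − (x + 64.3)² − (y − 0.1)² with x = -57.197, y = 12.002, so z ≈ 21.499 ≈ 21.5 km.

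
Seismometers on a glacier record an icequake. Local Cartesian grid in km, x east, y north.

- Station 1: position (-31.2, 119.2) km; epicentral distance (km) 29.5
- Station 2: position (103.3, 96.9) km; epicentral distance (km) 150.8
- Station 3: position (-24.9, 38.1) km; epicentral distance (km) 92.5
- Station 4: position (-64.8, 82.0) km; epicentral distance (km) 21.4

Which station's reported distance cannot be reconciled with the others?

Station 3

Solve using three stations at a time. Using Station 1, Station 2, Station 4 (subtract circle equations pairwise → linear system) gives (x, y) ≈ (-47.5, 94.6).
Distances from that point to each station vs reported:
  Station 1: calculated 29.5 vs reported 29.5 → residual 0.0 km
  Station 2: calculated 150.8 vs reported 150.8 → residual 0.0 km
  Station 3: calculated 60.8 vs reported 92.5 → residual 31.7 km
  Station 4: calculated 21.4 vs reported 21.4 → residual 0.0 km
Station 1, Station 2, Station 4 are mutually consistent (residuals ≈ 0); Station 3 is off by 31.7 km.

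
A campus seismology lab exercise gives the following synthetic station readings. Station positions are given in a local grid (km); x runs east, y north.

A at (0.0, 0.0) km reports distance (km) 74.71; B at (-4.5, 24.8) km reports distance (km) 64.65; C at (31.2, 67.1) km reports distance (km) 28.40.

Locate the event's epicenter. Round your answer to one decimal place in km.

Circle about each station: x² + y² = 74.71²; (x + 4.5)² + (y − 24.8)² = 64.65²; (x − 31.2)² + (y − 67.1)² = 28.40².
Subtracting pairs of circle equations eliminates x²+y² and gives linear equations (the radical axes):
-9.0 x + 49.6 y = 2037.25
62.4 x + 134.2 y = 10250.87
Solving the 2×2 system: x ≈ 54.6, y ≈ 51.0 km.

54.6 km east, 51.0 km north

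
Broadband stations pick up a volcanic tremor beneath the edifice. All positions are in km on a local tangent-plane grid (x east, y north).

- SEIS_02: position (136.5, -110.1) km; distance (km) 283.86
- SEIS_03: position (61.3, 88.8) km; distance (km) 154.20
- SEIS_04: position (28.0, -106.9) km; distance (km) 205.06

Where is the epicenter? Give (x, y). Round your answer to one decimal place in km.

(-90.3, 60.6)

Circle about each station: (x − 136.5)² + (y + 110.1)² = 283.86²; (x − 61.3)² + (y − 88.8)² = 154.20²; (x − 28.0)² + (y + 106.9)² = 205.06².
Subtracting the SEIS_02 equation from the SEIS_03 and SEIS_04 equations removes the quadratic terms:
-150.4 x + 397.8 y = 37687.73
-217.0 x + 6.4 y = 19984.25
Solving the 2×2 system: x ≈ -90.3, y ≈ 60.6 km.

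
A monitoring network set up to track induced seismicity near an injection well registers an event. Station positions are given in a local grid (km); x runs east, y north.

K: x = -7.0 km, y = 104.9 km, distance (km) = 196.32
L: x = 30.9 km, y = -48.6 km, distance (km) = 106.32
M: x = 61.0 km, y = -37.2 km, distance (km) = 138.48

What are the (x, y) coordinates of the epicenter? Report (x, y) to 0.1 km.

-70.4 km east, -80.9 km north

Circle about each station: (x + 7.0)² + (y − 104.9)² = 196.32²; (x − 30.9)² + (y + 48.6)² = 106.32²; (x − 61.0)² + (y + 37.2)² = 138.48².
Subtracting pairs of circle equations eliminates x²+y² and gives linear equations (the radical axes):
75.8 x − 307.0 y = 19501.36
136.0 x − 284.2 y = 13416.66
Solving the 2×2 system: x ≈ -70.4, y ≈ -80.9 km.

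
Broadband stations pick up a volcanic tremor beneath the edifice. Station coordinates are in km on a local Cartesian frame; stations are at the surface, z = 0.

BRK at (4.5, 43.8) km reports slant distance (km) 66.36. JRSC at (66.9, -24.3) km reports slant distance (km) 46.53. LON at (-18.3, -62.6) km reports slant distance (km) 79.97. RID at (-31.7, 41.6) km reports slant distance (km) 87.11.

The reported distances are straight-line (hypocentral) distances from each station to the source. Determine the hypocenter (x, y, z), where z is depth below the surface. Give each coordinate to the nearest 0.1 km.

Each station gives a sphere (x−x_i)² + (y−y_i)² + z² = d_i² (stations at z=0).
Subtracting the BRK sphere from JRSC and LON: z² cancels, leaving linear equations in x and y:
124.8 x − 136.2 y = 5366.02
-45.6 x − 212.8 y = 323.41
Solving: x ≈ 33.503, y ≈ -8.699 km (keep extra digits for the depth step; rounded: 33.5, -8.7).
Then from the BRK sphere: z² = 66.36² − (x − 4.5)² − (y − 43.8)² with x = 33.503, y = -8.699, so z ≈ 28.396 ≈ 28.4 km.

x ≈ 33.5 km, y ≈ -8.7 km, depth ≈ 28.4 km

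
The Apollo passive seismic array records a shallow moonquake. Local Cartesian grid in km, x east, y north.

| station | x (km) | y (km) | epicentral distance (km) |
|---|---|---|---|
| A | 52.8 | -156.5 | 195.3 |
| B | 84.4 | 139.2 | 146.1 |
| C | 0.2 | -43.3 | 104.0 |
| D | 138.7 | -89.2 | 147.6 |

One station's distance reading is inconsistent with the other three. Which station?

B

Solve using three stations at a time. Using A, C, D (subtract circle equations pairwise → linear system) gives (x, y) ≈ (64.6, 38.5).
Distances from that point to each station vs reported:
  A: calculated 195.3 vs reported 195.3 → residual 0.0 km
  B: calculated 102.7 vs reported 146.1 → residual 43.4 km
  C: calculated 104.1 vs reported 104.0 → residual 0.1 km
  D: calculated 147.6 vs reported 147.6 → residual 0.0 km
A, C, D are mutually consistent (residuals ≈ 0); B is off by 43.4 km.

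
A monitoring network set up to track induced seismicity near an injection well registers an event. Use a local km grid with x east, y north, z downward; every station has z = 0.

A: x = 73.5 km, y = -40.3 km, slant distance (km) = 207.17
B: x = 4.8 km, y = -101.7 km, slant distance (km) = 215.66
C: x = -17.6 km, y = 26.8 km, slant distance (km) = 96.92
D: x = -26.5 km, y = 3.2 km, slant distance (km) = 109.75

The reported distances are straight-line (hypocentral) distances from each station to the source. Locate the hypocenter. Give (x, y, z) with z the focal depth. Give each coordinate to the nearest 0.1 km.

x ≈ -82.0 km, y ≈ 93.8 km, depth ≈ 27.5 km

Each station gives a sphere (x−x_i)² + (y−y_i)² + z² = d_i² (stations at z=0).
Subtracting the A sphere from B and C: z² cancels, leaving linear equations in x and y:
-137.4 x − 122.8 y = -250.24
-182.2 x + 134.2 y = 27527.58
Solving: x ≈ -82.003, y ≈ 93.790 km (keep extra digits for the depth step; rounded: -82.0, 93.8).
Then from the A sphere: z² = 207.17² − (x − 73.5)² − (y + 40.3)² with x = -82.003, y = 93.790, so z ≈ 27.534 ≈ 27.5 km.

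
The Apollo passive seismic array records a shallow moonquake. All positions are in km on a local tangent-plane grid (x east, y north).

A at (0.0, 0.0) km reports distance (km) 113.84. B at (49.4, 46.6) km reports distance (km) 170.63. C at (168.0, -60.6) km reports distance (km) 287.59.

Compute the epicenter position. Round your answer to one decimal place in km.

-113.8 km east, -3.2 km north

Circle about each station: x² + y² = 113.84²; (x − 49.4)² + (y − 46.6)² = 170.63²; (x − 168.0)² + (y + 60.6)² = 287.59².
Subtracting the A equation from the B and C equations removes the quadratic terms:
98.8 x + 93.2 y = -11543.13
336.0 x − 121.2 y = -37852.10
Solving the 2×2 system: x ≈ -113.8, y ≈ -3.2 km.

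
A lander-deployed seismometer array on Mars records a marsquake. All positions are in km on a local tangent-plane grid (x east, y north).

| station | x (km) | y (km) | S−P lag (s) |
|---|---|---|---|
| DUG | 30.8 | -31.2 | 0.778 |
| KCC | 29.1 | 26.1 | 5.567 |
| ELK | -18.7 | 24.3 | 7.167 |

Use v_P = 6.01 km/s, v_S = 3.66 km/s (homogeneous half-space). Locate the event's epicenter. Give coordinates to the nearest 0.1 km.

Distance from S−P lag: d = Δt · v_P v_S / (v_P − v_S) = Δt · (6.01·3.66)/(6.01−3.66) ≈ 9.3603·Δt.
So d_DUG = 7.28, d_KCC = 52.11, d_ELK = 67.08 km.
Circle about each station: (x − 30.8)² + (y + 31.2)² = 7.28²; (x − 29.1)² + (y − 26.1)² = 52.11²; (x + 18.7)² + (y − 24.3)² = 67.08².
Subtracting pairs of circle equations eliminates x²+y² and gives linear equations (the radical axes):
-3.4 x + 114.6 y = -3056.51
-99.0 x + 111.0 y = -5428.63
Solving the 2×2 system: x ≈ 25.8, y ≈ -25.9 km.
Check against DUG (with the unrounded x, y): √((x − 30.8)²+(y + 31.2)²) = 7.29 ≈ 7.28 km. ✓

25.8 km east, -25.9 km north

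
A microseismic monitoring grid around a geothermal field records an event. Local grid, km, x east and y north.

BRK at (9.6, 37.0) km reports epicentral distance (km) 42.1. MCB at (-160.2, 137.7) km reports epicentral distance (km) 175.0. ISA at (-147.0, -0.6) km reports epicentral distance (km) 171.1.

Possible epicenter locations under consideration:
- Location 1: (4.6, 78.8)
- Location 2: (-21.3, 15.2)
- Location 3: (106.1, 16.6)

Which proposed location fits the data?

For each candidate, compare |candidate − station| to the reported distance:
Location 1: residuals BRK 0.0, MCB 0.0, ISA 0.0 → max 0.0 km
Location 2: residuals BRK 4.3, MCB 10.2, ISA 44.4 → max 44.4 km
Location 3: residuals BRK 56.5, MCB 117.5, ISA 82.6 → max 117.5 km
Only Location 1 has all residuals ≈ 0.

Location 1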